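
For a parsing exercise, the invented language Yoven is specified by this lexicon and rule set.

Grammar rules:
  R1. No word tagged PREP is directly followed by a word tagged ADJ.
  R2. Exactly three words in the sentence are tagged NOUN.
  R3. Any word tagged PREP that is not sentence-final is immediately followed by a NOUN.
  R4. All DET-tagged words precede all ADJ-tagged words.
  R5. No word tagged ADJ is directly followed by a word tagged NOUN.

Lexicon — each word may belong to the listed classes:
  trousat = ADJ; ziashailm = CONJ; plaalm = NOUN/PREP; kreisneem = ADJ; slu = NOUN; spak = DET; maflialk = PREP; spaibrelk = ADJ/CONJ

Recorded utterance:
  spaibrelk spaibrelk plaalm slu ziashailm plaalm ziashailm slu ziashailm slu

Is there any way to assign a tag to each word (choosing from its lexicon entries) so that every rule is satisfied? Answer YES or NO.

NO

Candidates per position — 1:spaibrelk {ADJ,CONJ}; 2:spaibrelk {ADJ,CONJ}; 3:plaalm {NOUN,PREP}; 4:slu {NOUN}; 5:ziashailm {CONJ}; 6:plaalm {NOUN,PREP}; 7:ziashailm {CONJ}; 8:slu {NOUN}; 9:ziashailm {CONJ}; 10:slu {NOUN}.
Every candidate sequence violates at least one rule; no consistent tagging exists.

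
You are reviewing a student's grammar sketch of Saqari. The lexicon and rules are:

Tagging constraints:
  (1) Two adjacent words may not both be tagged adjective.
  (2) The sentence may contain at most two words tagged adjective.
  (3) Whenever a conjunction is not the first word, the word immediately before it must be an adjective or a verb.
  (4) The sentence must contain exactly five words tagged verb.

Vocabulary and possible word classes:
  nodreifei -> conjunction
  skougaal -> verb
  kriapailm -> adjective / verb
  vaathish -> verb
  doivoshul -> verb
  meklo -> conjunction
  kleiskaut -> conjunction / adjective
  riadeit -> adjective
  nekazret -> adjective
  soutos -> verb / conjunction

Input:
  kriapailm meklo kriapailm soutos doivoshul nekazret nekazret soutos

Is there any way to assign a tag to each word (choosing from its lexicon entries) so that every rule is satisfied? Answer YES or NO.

Candidates per position — 1:kriapailm {adjective,verb}; 2:meklo {conjunction}; 3:kriapailm {adjective,verb}; 4:soutos {verb,conjunction}; 5:doivoshul {verb}; 6:nekazret {adjective}; 7:nekazret {adjective}; 8:soutos {verb,conjunction}.
Rule 1 cannot be satisfied by any choice of tags from the lexicon.
So there is no consistent tagging.

NO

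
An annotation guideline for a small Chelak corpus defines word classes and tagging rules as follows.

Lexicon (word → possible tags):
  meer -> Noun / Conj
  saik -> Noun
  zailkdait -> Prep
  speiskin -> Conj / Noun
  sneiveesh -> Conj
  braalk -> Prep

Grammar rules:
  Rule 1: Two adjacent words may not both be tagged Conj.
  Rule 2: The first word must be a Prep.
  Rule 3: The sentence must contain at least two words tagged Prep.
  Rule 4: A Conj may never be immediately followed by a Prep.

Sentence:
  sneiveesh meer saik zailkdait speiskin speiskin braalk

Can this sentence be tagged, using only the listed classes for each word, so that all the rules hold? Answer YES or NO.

NO

Candidates per position — 1:sneiveesh {Conj}; 2:meer {Noun,Conj}; 3:saik {Noun}; 4:zailkdait {Prep}; 5:speiskin {Conj,Noun}; 6:speiskin {Conj,Noun}; 7:braalk {Prep}.
Rule 2 cannot be satisfied by any choice of tags from the lexicon.
So there is no consistent tagging.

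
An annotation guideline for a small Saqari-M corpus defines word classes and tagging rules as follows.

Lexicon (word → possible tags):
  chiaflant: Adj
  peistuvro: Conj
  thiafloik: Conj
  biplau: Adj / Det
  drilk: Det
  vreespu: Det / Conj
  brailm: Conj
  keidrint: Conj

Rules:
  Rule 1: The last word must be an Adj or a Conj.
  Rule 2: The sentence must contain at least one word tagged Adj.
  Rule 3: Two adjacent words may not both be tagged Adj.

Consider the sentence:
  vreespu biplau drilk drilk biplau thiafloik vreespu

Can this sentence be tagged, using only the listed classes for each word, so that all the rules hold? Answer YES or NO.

Candidates per position — 1:vreespu {Det,Conj}; 2:biplau {Adj,Det}; 3:drilk {Det}; 4:drilk {Det}; 5:biplau {Adj,Det}; 6:thiafloik {Conj}; 7:vreespu {Det,Conj}.
One satisfying assignment: Det Det Det Det Adj Conj Conj.
Check: rule 1 holds; rule 2 holds; rule 3 holds.

YES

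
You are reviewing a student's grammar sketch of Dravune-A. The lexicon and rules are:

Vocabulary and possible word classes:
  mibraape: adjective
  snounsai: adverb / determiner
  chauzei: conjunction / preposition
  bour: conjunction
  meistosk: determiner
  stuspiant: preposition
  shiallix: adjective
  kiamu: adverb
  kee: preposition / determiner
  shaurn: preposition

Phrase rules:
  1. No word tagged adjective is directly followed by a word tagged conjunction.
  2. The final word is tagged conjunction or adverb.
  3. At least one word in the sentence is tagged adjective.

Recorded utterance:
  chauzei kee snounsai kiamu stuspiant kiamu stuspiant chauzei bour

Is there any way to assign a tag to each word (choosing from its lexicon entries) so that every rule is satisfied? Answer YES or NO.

Candidates per position — 1:chauzei {conjunction,preposition}; 2:kee {preposition,determiner}; 3:snounsai {adverb,determiner}; 4:kiamu {adverb}; 5:stuspiant {preposition}; 6:kiamu {adverb}; 7:stuspiant {preposition}; 8:chauzei {conjunction,preposition}; 9:bour {conjunction}.
Rule 3 cannot be satisfied by any choice of tags from the lexicon.
So there is no consistent tagging.

NO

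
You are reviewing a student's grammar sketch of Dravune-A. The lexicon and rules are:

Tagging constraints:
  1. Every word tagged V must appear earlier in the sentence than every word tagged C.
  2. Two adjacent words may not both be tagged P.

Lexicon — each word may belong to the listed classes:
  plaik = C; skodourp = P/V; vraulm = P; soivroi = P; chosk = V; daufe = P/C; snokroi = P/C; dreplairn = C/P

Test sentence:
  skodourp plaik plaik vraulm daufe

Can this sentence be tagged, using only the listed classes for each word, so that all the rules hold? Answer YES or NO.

Candidates per position — 1:skodourp {P,V}; 2:plaik {C}; 3:plaik {C}; 4:vraulm {P}; 5:daufe {P,C}.
One satisfying assignment: P C C P C.
Check: rule 1 holds; rule 2 holds.

YES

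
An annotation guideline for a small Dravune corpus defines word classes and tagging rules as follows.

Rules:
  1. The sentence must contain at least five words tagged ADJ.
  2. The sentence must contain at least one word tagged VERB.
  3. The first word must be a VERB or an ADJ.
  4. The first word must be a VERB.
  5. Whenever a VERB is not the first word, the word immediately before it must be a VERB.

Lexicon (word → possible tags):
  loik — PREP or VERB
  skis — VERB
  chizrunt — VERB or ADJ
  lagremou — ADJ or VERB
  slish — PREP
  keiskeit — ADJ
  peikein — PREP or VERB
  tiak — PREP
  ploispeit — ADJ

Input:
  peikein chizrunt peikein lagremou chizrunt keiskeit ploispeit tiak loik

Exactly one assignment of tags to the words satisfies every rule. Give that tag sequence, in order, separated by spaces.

Candidates per position — 1:peikein {PREP,VERB}; 2:chizrunt {VERB,ADJ}; 3:peikein {PREP,VERB}; 4:lagremou {ADJ,VERB}; 5:chizrunt {VERB,ADJ}; 6:keiskeit {ADJ}; 7:ploispeit {ADJ}; 8:tiak {PREP}; 9:loik {PREP,VERB}.
Word 1 cannot be PREP — rule 3 would then fail for every completion. It is VERB.
Word 2 cannot be VERB — rule 1 would then fail for every completion. It is ADJ.
Word 3 cannot be VERB — rule 5 would then fail for every completion. It is PREP.
Word 4 cannot be VERB — rule 1 would then fail for every completion. It is ADJ.
Word 5 cannot be VERB — rule 1 would then fail for every completion. It is ADJ.
Word 9 cannot be VERB — rule 5 would then fail for every completion. It is PREP.
The only consistent sequence is: VERB ADJ PREP ADJ ADJ ADJ ADJ PREP PREP.
Verifying each rule — rule 1 holds; rule 2 holds; rule 3 holds; rule 4 holds; rule 5 holds.

VERB ADJ PREP ADJ ADJ ADJ ADJ PREP PREP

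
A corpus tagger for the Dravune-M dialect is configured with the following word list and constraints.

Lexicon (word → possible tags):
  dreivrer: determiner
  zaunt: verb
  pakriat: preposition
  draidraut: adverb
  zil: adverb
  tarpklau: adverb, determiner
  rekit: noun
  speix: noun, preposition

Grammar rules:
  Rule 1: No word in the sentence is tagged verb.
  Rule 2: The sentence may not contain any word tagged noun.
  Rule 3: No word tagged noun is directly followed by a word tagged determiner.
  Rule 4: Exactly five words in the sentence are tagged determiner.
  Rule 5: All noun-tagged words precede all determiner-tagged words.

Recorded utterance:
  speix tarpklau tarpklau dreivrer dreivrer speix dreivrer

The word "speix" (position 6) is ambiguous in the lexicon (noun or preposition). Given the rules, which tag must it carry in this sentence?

preposition

Candidates per position — 1:speix {noun,preposition}; 2:tarpklau {adverb,determiner}; 3:tarpklau {adverb,determiner}; 4:dreivrer {determiner}; 5:dreivrer {determiner}; 6:speix {noun,preposition}; 7:dreivrer {determiner}.
If word 1 were noun, no tagging could satisfy rule 2; so word 1 is preposition.
If word 2 were adverb, no tagging could satisfy rule 4; so word 2 is determiner.
If word 3 were adverb, no tagging could satisfy rule 4; so word 3 is determiner.
If word 6 were noun, no tagging could satisfy rule 2; so word 6 is preposition.
That leaves exactly one tagging: preposition determiner determiner determiner determiner preposition determiner.
Rule-by-rule: rule 1 holds; rule 2 holds; rule 3 holds; rule 4 holds; rule 5 holds.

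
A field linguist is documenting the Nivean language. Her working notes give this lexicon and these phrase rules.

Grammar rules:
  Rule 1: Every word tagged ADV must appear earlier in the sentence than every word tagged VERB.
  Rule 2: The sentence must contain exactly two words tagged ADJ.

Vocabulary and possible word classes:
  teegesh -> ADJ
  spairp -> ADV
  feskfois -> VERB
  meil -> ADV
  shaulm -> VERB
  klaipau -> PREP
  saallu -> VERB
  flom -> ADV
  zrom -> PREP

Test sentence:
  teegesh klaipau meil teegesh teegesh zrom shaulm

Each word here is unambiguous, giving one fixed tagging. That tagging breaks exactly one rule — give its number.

2

Fixed tagging: ADJ PREP ADV ADJ ADJ PREP VERB.
Checking each rule: R1 holds, R2 violated.
Only rule 2 fails.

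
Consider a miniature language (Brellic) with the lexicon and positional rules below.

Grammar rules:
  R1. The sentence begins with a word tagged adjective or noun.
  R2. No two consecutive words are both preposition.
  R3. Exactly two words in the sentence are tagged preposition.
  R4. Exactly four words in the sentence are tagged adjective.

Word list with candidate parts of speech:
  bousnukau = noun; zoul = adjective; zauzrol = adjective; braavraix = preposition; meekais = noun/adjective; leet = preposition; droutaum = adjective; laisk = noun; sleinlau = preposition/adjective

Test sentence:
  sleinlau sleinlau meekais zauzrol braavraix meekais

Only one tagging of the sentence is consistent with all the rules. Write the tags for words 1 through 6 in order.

adjective preposition adjective adjective preposition adjective

Candidates per position — 1:sleinlau {preposition,adjective}; 2:sleinlau {preposition,adjective}; 3:meekais {noun,adjective}; 4:zauzrol {adjective}; 5:braavraix {preposition}; 6:meekais {noun,adjective}.
Position 1: tagging it preposition would leave rule 1 unsatisfiable, so it must be adjective.
Position 2: tagging it adjective would leave rule 3 unsatisfiable, so it must be preposition.
Position 3: tagging it noun would leave rule 4 unsatisfiable, so it must be adjective.
Position 6: tagging it noun would leave rule 4 unsatisfiable, so it must be adjective.
That leaves exactly one tagging: adjective preposition adjective adjective preposition adjective.
Verifying each rule — rule 1 ok; rule 2 ok; rule 3 ok; rule 4 ok.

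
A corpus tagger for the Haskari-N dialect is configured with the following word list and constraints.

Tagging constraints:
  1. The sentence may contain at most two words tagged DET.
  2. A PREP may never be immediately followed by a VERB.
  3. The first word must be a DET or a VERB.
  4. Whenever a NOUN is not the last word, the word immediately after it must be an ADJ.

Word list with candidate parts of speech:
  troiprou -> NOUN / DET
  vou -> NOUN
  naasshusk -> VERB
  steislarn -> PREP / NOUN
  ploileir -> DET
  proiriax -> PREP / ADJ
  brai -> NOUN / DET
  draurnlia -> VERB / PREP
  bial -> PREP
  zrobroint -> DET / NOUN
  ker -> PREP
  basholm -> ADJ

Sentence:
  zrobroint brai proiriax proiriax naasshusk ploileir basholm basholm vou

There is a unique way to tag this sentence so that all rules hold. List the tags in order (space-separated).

Candidates per position — 1:zrobroint {DET,NOUN}; 2:brai {NOUN,DET}; 3:proiriax {PREP,ADJ}; 4:proiriax {PREP,ADJ}; 5:naasshusk {VERB}; 6:ploileir {DET}; 7:basholm {ADJ}; 8:basholm {ADJ}; 9:vou {NOUN}.
Word 1 cannot be NOUN — rule 3 would then fail for every completion. It is DET.
Word 2 cannot be DET — rule 1 would then fail for every completion. It is NOUN.
Word 3 cannot be PREP — rule 4 would then fail for every completion. It is ADJ.
Word 4 cannot be PREP — rule 2 would then fail for every completion. It is ADJ.
The only consistent sequence is: DET NOUN ADJ ADJ VERB DET ADJ ADJ NOUN.
Check: rule 1 ok; rule 2 ok; rule 3 ok; rule 4 ok.

DET NOUN ADJ ADJ VERB DET ADJ ADJ NOUN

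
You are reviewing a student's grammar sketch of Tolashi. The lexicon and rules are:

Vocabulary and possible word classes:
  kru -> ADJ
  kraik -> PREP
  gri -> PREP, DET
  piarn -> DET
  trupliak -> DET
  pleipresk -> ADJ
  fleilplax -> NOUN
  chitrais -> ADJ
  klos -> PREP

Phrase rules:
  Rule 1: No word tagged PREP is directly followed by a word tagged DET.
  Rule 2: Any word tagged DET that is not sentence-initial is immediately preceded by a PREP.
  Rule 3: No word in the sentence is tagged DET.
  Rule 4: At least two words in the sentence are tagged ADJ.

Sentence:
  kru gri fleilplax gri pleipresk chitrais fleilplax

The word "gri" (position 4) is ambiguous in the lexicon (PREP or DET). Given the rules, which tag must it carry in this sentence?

Candidates per position — 1:kru {ADJ}; 2:gri {PREP,DET}; 3:fleilplax {NOUN}; 4:gri {PREP,DET}; 5:pleipresk {ADJ}; 6:chitrais {ADJ}; 7:fleilplax {NOUN}.
At position 2, choosing DET makes rule 2 impossible to satisfy; hence PREP.
At position 4, choosing DET makes rule 2 impossible to satisfy; hence PREP.
So the tagging must be: ADJ PREP NOUN PREP ADJ ADJ NOUN.
Checking: rule 1 ✓; rule 2 ✓; rule 3 ✓; rule 4 ✓.

PREP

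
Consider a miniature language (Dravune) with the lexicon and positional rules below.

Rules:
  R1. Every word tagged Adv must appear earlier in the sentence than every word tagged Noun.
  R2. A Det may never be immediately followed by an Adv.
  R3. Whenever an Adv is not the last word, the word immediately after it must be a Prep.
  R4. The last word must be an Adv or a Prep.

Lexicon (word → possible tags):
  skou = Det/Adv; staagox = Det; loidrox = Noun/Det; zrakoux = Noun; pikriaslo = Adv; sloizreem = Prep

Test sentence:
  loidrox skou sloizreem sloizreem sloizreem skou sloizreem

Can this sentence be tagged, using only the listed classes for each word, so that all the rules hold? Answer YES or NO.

YES

Candidates per position — 1:loidrox {Noun,Det}; 2:skou {Det,Adv}; 3:sloizreem {Prep}; 4:sloizreem {Prep}; 5:sloizreem {Prep}; 6:skou {Det,Adv}; 7:sloizreem {Prep}.
One satisfying assignment: Det Det Prep Prep Prep Adv Prep.
Checking: rule 1 holds; rule 2 holds; rule 3 holds; rule 4 holds.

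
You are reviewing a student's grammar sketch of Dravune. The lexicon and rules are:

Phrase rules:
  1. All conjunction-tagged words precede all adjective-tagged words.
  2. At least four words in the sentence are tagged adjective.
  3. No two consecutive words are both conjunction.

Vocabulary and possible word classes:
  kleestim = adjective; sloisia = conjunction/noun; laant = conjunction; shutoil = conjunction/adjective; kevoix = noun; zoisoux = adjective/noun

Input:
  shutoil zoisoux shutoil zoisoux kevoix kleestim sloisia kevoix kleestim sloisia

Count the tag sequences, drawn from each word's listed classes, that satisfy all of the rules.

Candidates per position — 1:shutoil {conjunction,adjective}; 2:zoisoux {adjective,noun}; 3:shutoil {conjunction,adjective}; 4:zoisoux {adjective,noun}; 5:kevoix {noun}; 6:kleestim {adjective}; 7:sloisia {conjunction,noun}; 8:kevoix {noun}; 9:kleestim {adjective}; 10:sloisia {conjunction,noun}.
There are 64 candidate sequences in total.
Checking each against the rules leaves 7 sequences.
Count = 7.

7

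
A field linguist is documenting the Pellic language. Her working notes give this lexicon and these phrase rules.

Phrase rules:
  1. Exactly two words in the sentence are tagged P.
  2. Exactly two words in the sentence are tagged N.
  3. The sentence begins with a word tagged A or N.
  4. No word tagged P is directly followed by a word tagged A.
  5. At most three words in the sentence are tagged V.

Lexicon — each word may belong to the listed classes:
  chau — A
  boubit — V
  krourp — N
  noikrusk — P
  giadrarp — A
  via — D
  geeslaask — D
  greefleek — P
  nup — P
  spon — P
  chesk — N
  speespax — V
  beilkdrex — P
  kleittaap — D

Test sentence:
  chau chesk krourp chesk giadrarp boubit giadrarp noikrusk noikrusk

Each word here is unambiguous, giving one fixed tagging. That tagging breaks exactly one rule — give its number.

Fixed tagging: A N N N A V A P P.
Rule check: R1 pass, R2 fail, R3 pass, R4 pass, R5 pass.
Only rule 2 fails.

2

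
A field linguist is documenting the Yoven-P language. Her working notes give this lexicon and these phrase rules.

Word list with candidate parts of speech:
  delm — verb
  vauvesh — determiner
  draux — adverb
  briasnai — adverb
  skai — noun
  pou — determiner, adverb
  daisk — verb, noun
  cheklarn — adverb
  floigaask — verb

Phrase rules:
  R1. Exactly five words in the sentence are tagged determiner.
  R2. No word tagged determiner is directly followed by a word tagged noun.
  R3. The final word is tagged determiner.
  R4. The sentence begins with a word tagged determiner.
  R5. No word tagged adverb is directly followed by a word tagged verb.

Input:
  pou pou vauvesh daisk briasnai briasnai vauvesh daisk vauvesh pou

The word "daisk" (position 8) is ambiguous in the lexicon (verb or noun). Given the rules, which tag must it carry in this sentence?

Candidates per position — 1:pou {determiner,adverb}; 2:pou {determiner,adverb}; 3:vauvesh {determiner}; 4:daisk {verb,noun}; 5:briasnai {adverb}; 6:briasnai {adverb}; 7:vauvesh {determiner}; 8:daisk {verb,noun}; 9:vauvesh {determiner}; 10:pou {determiner,adverb}.
Word 1 cannot be adverb — rule 4 would then fail for every completion. It is determiner.
Word 4 cannot be noun — rule 2 would then fail for every completion. It is verb.
Word 8 cannot be noun — rule 2 would then fail for every completion. It is verb.
Word 10 cannot be adverb — rule 3 would then fail for every completion. It is determiner.
Word 2 cannot be determiner — rule 1 would then fail for every completion. It is adverb.
That leaves exactly one tagging: determiner adverb determiner verb adverb adverb determiner verb determiner determiner.
Checking: rule 1 ✓; rule 2 ✓; rule 3 ✓; rule 4 ✓; rule 5 ✓.

verb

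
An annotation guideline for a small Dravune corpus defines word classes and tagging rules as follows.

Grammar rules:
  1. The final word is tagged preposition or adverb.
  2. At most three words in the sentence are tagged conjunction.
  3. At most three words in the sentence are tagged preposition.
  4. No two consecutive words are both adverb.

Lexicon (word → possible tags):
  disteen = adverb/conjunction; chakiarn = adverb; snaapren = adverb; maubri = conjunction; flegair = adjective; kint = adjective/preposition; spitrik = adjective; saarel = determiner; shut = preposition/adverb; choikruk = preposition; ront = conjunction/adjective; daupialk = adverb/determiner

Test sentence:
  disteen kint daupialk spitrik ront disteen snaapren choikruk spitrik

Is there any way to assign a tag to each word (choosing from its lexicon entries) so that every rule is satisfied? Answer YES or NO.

Candidates per position — 1:disteen {adverb,conjunction}; 2:kint {adjective,preposition}; 3:daupialk {adverb,determiner}; 4:spitrik {adjective}; 5:ront {conjunction,adjective}; 6:disteen {adverb,conjunction}; 7:snaapren {adverb}; 8:choikruk {preposition}; 9:spitrik {adjective}.
Rule 1 cannot be satisfied by any choice of tags from the lexicon.
So there is no consistent tagging.

NO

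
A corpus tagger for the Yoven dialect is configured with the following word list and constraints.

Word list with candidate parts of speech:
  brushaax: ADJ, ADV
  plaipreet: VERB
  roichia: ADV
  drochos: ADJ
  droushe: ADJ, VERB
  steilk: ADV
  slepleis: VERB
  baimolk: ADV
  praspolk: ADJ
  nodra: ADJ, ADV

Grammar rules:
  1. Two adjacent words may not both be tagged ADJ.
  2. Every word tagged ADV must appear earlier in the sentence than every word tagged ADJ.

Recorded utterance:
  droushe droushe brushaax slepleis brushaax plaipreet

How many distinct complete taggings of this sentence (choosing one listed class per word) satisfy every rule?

Candidates per position — 1:droushe {ADJ,VERB}; 2:droushe {ADJ,VERB}; 3:brushaax {ADJ,ADV}; 4:slepleis {VERB}; 5:brushaax {ADJ,ADV}; 6:plaipreet {VERB}.
There are 16 candidate sequences in total.
The sequences that satisfy every rule: ADJ VERB ADJ VERB ADJ VERB; VERB VERB ADJ VERB ADJ VERB; VERB VERB ADV VERB ADJ VERB; VERB VERB ADV VERB ADV VERB.
Count = 4.

4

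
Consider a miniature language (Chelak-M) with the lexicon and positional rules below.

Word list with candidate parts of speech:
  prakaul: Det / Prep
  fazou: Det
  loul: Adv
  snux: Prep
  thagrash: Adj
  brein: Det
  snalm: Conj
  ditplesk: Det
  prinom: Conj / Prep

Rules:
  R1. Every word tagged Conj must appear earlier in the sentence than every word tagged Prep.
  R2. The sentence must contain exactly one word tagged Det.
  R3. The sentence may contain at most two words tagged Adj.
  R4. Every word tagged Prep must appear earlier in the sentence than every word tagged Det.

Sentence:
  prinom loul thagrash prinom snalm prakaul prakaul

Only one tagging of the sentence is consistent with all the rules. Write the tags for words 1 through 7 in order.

Candidates per position — 1:prinom {Conj,Prep}; 2:loul {Adv}; 3:thagrash {Adj}; 4:prinom {Conj,Prep}; 5:snalm {Conj}; 6:prakaul {Det,Prep}; 7:prakaul {Det,Prep}.
Position 1: Prep is ruled out by rule 1; that leaves Conj.
Position 4: Prep is ruled out by rule 1; that leaves Conj.
The remaining ambiguous positions (6, 7) are resolved jointly — only one combination satisfies every rule.
So the tagging must be: Conj Adv Adj Conj Conj Prep Det.
Check: rule 1 ok; rule 2 ok; rule 3 ok; rule 4 ok.

Conj Adv Adj Conj Conj Prep Det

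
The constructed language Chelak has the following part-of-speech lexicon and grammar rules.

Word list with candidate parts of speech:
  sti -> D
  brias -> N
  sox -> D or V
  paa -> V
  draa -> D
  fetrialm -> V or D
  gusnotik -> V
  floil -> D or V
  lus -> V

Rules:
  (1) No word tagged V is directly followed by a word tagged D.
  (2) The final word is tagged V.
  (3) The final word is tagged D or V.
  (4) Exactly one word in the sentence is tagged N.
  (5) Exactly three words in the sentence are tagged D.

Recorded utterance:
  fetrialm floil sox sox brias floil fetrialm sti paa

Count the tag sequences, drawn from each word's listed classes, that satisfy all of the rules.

1

Candidates per position — 1:fetrialm {V,D}; 2:floil {D,V}; 3:sox {D,V}; 4:sox {D,V}; 5:brias {N}; 6:floil {D,V}; 7:fetrialm {V,D}; 8:sti {D}; 9:paa {V}.
There are 64 candidate sequences in total.
The sequences that satisfy every rule: V V V V N D D D V.
Count = 1.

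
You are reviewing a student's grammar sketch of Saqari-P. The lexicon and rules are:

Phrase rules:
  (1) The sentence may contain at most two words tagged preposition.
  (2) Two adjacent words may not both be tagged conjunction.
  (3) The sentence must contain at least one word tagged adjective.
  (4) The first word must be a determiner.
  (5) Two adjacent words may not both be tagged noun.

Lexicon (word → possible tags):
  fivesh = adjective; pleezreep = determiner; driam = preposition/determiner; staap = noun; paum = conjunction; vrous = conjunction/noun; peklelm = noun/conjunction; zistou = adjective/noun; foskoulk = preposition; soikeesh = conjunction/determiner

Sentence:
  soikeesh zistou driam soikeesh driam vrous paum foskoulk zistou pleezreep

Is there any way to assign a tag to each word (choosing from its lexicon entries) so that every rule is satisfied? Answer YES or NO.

YES

Candidates per position — 1:soikeesh {conjunction,determiner}; 2:zistou {adjective,noun}; 3:driam {preposition,determiner}; 4:soikeesh {conjunction,determiner}; 5:driam {preposition,determiner}; 6:vrous {conjunction,noun}; 7:paum {conjunction}; 8:foskoulk {preposition}; 9:zistou {adjective,noun}; 10:pleezreep {determiner}.
One satisfying assignment: determiner adjective determiner determiner preposition noun conjunction preposition noun determiner.
Check: rule 1 ok; rule 2 ok; rule 3 ok; rule 4 ok; rule 5 ok.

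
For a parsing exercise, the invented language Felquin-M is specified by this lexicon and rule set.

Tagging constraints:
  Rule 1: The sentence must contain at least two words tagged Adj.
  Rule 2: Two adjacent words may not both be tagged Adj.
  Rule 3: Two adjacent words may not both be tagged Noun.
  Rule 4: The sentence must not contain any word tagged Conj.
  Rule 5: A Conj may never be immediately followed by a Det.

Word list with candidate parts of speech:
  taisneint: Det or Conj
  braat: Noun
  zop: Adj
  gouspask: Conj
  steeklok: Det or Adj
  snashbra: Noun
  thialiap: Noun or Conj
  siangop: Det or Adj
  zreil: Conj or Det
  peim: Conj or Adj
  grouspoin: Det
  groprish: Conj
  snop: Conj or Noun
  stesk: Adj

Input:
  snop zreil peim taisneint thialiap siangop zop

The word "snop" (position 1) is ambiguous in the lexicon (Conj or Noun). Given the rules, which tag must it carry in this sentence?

Candidates per position — 1:snop {Conj,Noun}; 2:zreil {Conj,Det}; 3:peim {Conj,Adj}; 4:taisneint {Det,Conj}; 5:thialiap {Noun,Conj}; 6:siangop {Det,Adj}; 7:zop {Adj}.
At position 1, choosing Conj makes rule 4 impossible to satisfy; hence Noun.
At position 2, choosing Conj makes rule 4 impossible to satisfy; hence Det.
At position 3, choosing Conj makes rule 4 impossible to satisfy; hence Adj.
At position 4, choosing Conj makes rule 4 impossible to satisfy; hence Det.
At position 5, choosing Conj makes rule 4 impossible to satisfy; hence Noun.
At position 6, choosing Adj makes rule 2 impossible to satisfy; hence Det.
The unique satisfying tagging is: Noun Det Adj Det Noun Det Adj.
Checking: rule 1 satisfied; rule 2 satisfied; rule 3 satisfied; rule 4 satisfied; rule 5 satisfied.

Noun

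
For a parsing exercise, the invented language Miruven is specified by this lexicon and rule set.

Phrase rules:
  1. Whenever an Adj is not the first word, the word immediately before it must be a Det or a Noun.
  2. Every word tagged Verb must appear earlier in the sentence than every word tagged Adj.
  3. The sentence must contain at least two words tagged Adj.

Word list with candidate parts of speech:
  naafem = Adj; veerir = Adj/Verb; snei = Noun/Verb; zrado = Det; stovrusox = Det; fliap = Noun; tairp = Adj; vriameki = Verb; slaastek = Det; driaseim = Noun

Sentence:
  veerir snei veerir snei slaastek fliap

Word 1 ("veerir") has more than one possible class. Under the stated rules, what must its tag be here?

Candidates per position — 1:veerir {Adj,Verb}; 2:snei {Noun,Verb}; 3:veerir {Adj,Verb}; 4:snei {Noun,Verb}; 5:slaastek {Det}; 6:fliap {Noun}.
If word 1 were Verb, no tagging could satisfy rule 3; so word 1 is Adj.
If word 2 were Verb, no tagging could satisfy rule 2; so word 2 is Noun.
If word 3 were Verb, no tagging could satisfy rule 2; so word 3 is Adj.
If word 4 were Verb, no tagging could satisfy rule 2; so word 4 is Noun.
That leaves exactly one tagging: Adj Noun Adj Noun Det Noun.
Verifying each rule — rule 1 ok; rule 2 ok; rule 3 ok.

Adj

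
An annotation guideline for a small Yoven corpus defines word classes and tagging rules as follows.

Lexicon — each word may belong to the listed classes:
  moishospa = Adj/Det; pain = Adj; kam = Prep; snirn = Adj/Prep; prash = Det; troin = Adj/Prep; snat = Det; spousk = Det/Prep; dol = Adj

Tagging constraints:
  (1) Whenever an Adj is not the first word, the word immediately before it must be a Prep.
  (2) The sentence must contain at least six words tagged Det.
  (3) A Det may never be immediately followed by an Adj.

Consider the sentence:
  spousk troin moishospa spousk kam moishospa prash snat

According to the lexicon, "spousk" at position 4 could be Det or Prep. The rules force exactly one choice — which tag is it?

Candidates per position — 1:spousk {Det,Prep}; 2:troin {Adj,Prep}; 3:moishospa {Adj,Det}; 4:spousk {Det,Prep}; 5:kam {Prep}; 6:moishospa {Adj,Det}; 7:prash {Det}; 8:snat {Det}.
Position 1: Prep is ruled out by rule 2; that leaves Det.
Position 2: Adj is ruled out by rule 1; that leaves Prep.
Position 3: Adj is ruled out by rule 2; that leaves Det.
Position 4: Prep is ruled out by rule 2; that leaves Det.
Position 6: Adj is ruled out by rule 2; that leaves Det.
So the tagging must be: Det Prep Det Det Prep Det Det Det.
Verifying each rule — rule 1 ok; rule 2 ok; rule 3 ok.

Det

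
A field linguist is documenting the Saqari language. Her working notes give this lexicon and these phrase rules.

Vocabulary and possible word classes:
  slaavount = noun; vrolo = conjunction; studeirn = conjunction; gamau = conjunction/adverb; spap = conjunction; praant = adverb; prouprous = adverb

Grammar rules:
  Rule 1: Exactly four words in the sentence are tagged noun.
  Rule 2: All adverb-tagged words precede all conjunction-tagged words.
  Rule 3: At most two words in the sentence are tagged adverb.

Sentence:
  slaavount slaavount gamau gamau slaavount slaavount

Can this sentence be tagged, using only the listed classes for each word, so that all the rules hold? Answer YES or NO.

YES

Candidates per position — 1:slaavount {noun}; 2:slaavount {noun}; 3:gamau {conjunction,adverb}; 4:gamau {conjunction,adverb}; 5:slaavount {noun}; 6:slaavount {noun}.
One satisfying assignment: noun noun adverb conjunction noun noun.
Check: rule 1 ✓; rule 2 ✓; rule 3 ✓.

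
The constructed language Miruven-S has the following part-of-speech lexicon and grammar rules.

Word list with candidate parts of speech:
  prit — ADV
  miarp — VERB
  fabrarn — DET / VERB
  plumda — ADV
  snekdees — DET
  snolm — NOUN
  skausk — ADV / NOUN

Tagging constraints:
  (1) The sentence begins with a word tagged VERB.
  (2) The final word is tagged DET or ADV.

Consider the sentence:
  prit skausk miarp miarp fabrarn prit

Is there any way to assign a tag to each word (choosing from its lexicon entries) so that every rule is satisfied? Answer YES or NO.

NO

Candidates per position — 1:prit {ADV}; 2:skausk {ADV,NOUN}; 3:miarp {VERB}; 4:miarp {VERB}; 5:fabrarn {DET,VERB}; 6:prit {ADV}.
Rule 1 cannot be satisfied by any choice of tags from the lexicon.
So there is no consistent tagging.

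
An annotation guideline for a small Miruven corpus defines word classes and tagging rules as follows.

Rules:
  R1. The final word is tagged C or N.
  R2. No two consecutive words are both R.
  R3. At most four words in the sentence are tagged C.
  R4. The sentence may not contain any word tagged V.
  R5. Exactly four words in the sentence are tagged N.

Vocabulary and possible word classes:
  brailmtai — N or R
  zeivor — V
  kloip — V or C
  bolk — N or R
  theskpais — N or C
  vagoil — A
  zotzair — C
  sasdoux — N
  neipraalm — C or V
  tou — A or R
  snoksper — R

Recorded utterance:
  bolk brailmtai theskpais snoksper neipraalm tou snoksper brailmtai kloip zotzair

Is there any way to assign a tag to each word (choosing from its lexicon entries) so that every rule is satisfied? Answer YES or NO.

YES

Candidates per position — 1:bolk {N,R}; 2:brailmtai {N,R}; 3:theskpais {N,C}; 4:snoksper {R}; 5:neipraalm {C,V}; 6:tou {A,R}; 7:snoksper {R}; 8:brailmtai {N,R}; 9:kloip {V,C}; 10:zotzair {C}.
One satisfying assignment: N N N R C A R N C C.
Verifying each rule — rule 1 ✓; rule 2 ✓; rule 3 ✓; rule 4 ✓; rule 5 ✓.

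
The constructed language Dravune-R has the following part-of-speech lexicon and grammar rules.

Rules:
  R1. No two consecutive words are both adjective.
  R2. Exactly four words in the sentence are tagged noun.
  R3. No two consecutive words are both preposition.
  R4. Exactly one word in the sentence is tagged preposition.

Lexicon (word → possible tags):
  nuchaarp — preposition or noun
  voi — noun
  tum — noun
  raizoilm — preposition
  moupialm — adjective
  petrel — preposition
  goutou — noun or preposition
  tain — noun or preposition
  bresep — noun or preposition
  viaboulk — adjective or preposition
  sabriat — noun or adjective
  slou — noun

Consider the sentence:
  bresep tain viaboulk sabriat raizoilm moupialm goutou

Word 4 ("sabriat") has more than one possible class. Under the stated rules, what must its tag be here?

noun

Candidates per position — 1:bresep {noun,preposition}; 2:tain {noun,preposition}; 3:viaboulk {adjective,preposition}; 4:sabriat {noun,adjective}; 5:raizoilm {preposition}; 6:moupialm {adjective}; 7:goutou {noun,preposition}.
Word 1 cannot be preposition — rule 2 would then fail for every completion. It is noun.
Word 2 cannot be preposition — rule 2 would then fail for every completion. It is noun.
Word 3 cannot be preposition — rule 4 would then fail for every completion. It is adjective.
Word 4 cannot be adjective — rule 1 would then fail for every completion. It is noun.
Word 7 cannot be preposition — rule 2 would then fail for every completion. It is noun.
So the tagging must be: noun noun adjective noun preposition adjective noun.
Checking: rule 1 ✓; rule 2 ✓; rule 3 ✓; rule 4 ✓.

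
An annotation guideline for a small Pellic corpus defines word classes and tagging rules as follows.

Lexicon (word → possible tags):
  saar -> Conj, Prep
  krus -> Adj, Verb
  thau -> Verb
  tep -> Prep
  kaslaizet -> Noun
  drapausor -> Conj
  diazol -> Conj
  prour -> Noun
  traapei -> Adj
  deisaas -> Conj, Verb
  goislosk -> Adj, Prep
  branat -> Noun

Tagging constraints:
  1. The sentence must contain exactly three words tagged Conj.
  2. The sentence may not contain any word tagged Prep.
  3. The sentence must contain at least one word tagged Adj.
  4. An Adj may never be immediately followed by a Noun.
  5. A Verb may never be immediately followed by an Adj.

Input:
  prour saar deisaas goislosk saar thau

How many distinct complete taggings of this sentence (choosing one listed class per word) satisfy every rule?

1

Candidates per position — 1:prour {Noun}; 2:saar {Conj,Prep}; 3:deisaas {Conj,Verb}; 4:goislosk {Adj,Prep}; 5:saar {Conj,Prep}; 6:thau {Verb}.
There are 16 candidate sequences in total.
The sequences that satisfy every rule: Noun Conj Conj Adj Conj Verb.
Count = 1.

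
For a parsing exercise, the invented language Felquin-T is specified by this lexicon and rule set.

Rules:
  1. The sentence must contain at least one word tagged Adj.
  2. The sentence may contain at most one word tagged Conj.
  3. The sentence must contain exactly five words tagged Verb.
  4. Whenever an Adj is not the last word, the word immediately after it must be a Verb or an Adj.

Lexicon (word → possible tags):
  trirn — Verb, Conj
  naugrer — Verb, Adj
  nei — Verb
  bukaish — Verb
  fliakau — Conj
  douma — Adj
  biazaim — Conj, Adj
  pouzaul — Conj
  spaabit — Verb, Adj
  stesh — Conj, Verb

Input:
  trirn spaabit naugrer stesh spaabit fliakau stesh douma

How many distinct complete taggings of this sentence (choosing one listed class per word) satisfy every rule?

Candidates per position — 1:trirn {Verb,Conj}; 2:spaabit {Verb,Adj}; 3:naugrer {Verb,Adj}; 4:stesh {Conj,Verb}; 5:spaabit {Verb,Adj}; 6:fliakau {Conj}; 7:stesh {Conj,Verb}; 8:douma {Adj}.
There are 64 candidate sequences in total.
The sequences that satisfy every rule: Verb Verb Adj Verb Verb Conj Verb Adj; Verb Adj Verb Verb Verb Conj Verb Adj.
Count = 2.

2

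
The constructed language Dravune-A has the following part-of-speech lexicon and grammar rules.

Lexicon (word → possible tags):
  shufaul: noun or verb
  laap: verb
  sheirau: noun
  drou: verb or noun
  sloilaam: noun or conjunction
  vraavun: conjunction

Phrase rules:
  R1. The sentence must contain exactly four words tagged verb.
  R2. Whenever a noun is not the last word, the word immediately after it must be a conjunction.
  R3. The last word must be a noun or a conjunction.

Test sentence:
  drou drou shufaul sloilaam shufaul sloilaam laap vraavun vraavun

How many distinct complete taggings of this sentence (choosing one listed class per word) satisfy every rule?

2

Candidates per position — 1:drou {verb,noun}; 2:drou {verb,noun}; 3:shufaul {noun,verb}; 4:sloilaam {noun,conjunction}; 5:shufaul {noun,verb}; 6:sloilaam {noun,conjunction}; 7:laap {verb}; 8:vraavun {conjunction}; 9:vraavun {conjunction}.
There are 64 candidate sequences in total.
The sequences that satisfy every rule: verb verb noun conjunction verb conjunction verb conjunction conjunction; verb verb verb conjunction noun conjunction verb conjunction conjunction.
Count = 2.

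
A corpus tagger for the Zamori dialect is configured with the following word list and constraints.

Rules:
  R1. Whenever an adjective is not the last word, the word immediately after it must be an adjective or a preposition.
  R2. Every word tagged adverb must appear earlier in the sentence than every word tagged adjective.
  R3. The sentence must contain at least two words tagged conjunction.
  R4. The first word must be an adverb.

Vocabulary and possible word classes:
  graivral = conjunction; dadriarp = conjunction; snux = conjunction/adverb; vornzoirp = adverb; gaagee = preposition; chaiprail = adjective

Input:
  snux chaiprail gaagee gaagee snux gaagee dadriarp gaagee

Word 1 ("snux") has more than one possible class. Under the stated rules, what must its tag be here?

Candidates per position — 1:snux {conjunction,adverb}; 2:chaiprail {adjective}; 3:gaagee {preposition}; 4:gaagee {preposition}; 5:snux {conjunction,adverb}; 6:gaagee {preposition}; 7:dadriarp {conjunction}; 8:gaagee {preposition}.
At position 1, choosing conjunction makes rule 4 impossible to satisfy; hence adverb.
At position 5, choosing adverb makes rule 2 impossible to satisfy; hence conjunction.
That leaves exactly one tagging: adverb adjective preposition preposition conjunction preposition conjunction preposition.
Verifying each rule — rule 1 ok; rule 2 ok; rule 3 ok; rule 4 ok.

adverb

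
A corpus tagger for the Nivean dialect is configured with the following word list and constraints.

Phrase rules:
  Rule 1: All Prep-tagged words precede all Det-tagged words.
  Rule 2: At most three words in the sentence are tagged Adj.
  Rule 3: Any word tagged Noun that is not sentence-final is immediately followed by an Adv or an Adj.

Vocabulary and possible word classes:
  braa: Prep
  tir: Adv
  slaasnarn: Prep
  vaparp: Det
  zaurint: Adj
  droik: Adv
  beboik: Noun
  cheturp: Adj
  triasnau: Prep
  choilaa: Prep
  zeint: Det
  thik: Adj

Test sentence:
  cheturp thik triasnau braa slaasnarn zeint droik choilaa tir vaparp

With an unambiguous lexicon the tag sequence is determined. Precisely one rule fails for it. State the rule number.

Fixed tagging: Adj Adj Prep Prep Prep Det Adv Prep Adv Det.
Checking each rule: R1 violated, R2 holds, R3 holds.
Only rule 1 fails.

1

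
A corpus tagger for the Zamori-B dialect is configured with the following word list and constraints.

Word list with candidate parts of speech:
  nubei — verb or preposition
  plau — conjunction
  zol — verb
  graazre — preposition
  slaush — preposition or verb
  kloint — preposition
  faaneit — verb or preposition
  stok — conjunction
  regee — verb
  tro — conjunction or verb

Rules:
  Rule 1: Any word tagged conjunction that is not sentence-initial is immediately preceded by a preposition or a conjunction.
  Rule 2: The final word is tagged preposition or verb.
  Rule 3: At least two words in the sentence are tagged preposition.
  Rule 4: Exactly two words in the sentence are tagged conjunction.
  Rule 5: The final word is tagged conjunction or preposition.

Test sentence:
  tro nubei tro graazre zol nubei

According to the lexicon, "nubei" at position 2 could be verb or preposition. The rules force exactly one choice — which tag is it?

Candidates per position — 1:tro {conjunction,verb}; 2:nubei {verb,preposition}; 3:tro {conjunction,verb}; 4:graazre {preposition}; 5:zol {verb}; 6:nubei {verb,preposition}.
If word 1 were verb, no tagging could satisfy rule 4; so word 1 is conjunction.
If word 3 were verb, no tagging could satisfy rule 4; so word 3 is conjunction.
If word 6 were verb, no tagging could satisfy rule 5; so word 6 is preposition.
If word 2 were verb, no tagging could satisfy rule 1; so word 2 is preposition.
That leaves exactly one tagging: conjunction preposition conjunction preposition verb preposition.
Verifying each rule — rule 1 ✓; rule 2 ✓; rule 3 ✓; rule 4 ✓; rule 5 ✓.

preposition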